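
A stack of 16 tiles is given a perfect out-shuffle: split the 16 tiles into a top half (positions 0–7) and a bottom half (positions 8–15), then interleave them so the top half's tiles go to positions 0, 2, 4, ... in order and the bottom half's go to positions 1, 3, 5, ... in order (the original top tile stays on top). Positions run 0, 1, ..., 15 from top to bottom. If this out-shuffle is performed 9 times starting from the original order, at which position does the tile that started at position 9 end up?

3

Track the tile's position through each out-shuffle:
9 → 3 → 6 → 12 → 9 → 3 → 6 → 12 → 9 → 3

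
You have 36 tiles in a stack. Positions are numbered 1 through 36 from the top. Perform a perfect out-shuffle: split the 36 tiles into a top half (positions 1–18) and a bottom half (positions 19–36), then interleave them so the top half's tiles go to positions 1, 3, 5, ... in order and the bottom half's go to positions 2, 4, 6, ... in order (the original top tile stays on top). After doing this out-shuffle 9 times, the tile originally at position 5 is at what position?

Track the tile's position through each out-shuffle:
5 → 9 → 17 → 33 → 30 → 24 → 12 → 23 → 10 → 19

19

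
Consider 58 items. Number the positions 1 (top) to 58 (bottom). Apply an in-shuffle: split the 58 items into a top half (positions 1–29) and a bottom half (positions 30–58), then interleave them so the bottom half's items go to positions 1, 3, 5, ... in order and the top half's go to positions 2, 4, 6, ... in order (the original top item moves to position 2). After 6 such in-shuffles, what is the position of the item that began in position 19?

36

Track the item's position through each in-shuffle:
19 → 38 → 17 → 34 → 9 → 18 → 36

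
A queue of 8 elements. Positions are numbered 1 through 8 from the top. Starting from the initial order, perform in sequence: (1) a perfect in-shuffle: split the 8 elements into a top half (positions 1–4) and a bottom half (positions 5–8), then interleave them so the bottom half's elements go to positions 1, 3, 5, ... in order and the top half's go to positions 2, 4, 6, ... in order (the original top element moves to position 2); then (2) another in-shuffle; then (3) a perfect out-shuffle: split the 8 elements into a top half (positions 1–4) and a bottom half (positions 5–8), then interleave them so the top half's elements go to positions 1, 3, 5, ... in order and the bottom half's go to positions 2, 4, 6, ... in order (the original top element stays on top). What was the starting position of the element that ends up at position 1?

Undo the operations in reverse order, starting from position 1:
  undo op 3 (out-shuffle, from top half): 1 ← 1
  undo op 2 (in-shuffle, from bottom half): 1 ← 5
  undo op 1 (in-shuffle, from bottom half): 5 ← 7
So the element at position 1 came from original position 7.

7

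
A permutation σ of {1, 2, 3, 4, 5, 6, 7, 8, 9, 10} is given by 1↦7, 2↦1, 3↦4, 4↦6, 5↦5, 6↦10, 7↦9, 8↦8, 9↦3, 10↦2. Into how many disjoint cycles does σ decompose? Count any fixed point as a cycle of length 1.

Cycle decomposition: (1 7 9 3 4 6 10 2) (5) (8).
3 cycles.

3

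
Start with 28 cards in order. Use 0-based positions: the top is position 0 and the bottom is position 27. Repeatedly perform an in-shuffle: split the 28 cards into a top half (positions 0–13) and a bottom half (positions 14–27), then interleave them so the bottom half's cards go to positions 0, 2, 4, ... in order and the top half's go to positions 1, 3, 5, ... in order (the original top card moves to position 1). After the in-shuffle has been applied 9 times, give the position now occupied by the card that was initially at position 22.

Track the card's position through each in-shuffle:
22 → 16 → 4 → 9 → 19 → 10 → 21 → 14 → 0 → 1

1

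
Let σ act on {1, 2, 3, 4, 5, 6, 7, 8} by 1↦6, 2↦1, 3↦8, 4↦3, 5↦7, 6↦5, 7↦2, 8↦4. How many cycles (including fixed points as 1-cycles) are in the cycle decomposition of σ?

2

Cycle decomposition: (1 6 5 7 2) (3 8 4).
2 cycles.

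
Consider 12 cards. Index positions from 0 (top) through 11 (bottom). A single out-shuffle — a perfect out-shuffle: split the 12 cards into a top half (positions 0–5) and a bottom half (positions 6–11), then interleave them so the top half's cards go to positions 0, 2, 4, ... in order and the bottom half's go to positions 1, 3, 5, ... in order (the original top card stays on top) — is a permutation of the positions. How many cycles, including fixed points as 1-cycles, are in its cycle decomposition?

Trace each unvisited position around until it returns:
(0) (1 2 4 8 5 10 9 7 3 6) (11)
3 cycles in total.

3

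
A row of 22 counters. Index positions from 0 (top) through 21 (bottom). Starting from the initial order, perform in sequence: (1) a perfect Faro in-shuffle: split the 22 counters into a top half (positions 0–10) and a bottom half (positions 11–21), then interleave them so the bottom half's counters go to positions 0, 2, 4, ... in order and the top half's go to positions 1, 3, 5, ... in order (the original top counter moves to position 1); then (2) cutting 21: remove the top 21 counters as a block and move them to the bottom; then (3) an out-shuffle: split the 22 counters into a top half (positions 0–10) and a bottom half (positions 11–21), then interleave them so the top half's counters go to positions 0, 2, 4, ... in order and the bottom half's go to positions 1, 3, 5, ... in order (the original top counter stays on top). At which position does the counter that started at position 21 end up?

21

Track the counter from position 21 forward through each operation:
  after op 1 (in-shuffle): 21 → 20
  after op 2 (cut 21): 20 → 21
  after op 3 (out-shuffle): 21 → 21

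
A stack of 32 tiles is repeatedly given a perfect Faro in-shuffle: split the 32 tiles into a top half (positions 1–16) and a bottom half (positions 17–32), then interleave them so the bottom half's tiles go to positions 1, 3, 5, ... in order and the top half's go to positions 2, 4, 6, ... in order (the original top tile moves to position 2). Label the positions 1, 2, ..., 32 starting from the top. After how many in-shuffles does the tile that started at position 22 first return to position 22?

Follow position 22 under repeated in-shuffles:
22 → 11 → 22
It first returns after 2 in-shuffles.

2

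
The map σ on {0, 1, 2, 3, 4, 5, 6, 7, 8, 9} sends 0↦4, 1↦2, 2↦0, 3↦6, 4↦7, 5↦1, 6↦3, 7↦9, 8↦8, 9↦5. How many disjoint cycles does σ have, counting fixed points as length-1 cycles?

Cycle decomposition: (0 4 7 9 5 1 2) (3 6) (8).
3 cycles.

3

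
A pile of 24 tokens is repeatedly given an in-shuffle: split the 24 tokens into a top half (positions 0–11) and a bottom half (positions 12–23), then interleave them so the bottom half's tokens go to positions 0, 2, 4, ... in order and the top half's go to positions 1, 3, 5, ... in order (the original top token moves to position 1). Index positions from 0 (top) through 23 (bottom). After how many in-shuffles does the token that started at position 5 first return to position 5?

Follow position 5 under repeated in-shuffles:
5 → 11 → 23 → 22 → 20 → 16 → 8 → 17 → 10 → 21 → 18 → 12 → 0 → 1 → 3 → 7 → 15 → 6 → 13 → 2 → 5
It first returns after 20 in-shuffles.

20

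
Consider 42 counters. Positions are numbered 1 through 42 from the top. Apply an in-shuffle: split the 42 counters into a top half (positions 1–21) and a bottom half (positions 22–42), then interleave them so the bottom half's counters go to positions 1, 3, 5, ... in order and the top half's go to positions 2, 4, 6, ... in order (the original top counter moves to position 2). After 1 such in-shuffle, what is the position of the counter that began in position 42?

41

Track the counter's position through each in-shuffle:
42 → 41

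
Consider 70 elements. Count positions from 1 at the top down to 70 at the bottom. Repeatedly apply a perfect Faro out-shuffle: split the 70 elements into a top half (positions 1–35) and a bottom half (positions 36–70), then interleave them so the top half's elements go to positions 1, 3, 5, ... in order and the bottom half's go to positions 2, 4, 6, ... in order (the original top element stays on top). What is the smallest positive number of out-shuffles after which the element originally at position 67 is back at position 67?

11

Follow position 67 under repeated out-shuffles:
67 → 64 → 58 → 46 → 22 → 43 → 16 → 31 → 61 → 52 → 34 → 67
It first returns after 11 out-shuffles.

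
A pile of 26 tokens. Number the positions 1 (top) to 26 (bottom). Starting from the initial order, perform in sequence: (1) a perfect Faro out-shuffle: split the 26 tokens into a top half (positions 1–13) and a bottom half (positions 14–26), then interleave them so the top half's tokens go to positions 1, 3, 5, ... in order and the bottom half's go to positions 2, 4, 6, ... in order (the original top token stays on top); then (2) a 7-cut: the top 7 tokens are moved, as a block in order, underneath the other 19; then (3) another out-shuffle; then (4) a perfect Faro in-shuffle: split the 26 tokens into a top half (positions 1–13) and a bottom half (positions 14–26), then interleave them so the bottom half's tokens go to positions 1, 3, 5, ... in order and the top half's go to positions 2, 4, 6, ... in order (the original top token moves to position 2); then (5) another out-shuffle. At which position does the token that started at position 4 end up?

24

Track the token from position 4 forward through each operation:
  after op 1 (out-shuffle): 4 → 7
  after op 2 (cut 7): 7 → 26
  after op 3 (out-shuffle): 26 → 26
  after op 4 (in-shuffle): 26 → 25
  after op 5 (out-shuffle): 25 → 24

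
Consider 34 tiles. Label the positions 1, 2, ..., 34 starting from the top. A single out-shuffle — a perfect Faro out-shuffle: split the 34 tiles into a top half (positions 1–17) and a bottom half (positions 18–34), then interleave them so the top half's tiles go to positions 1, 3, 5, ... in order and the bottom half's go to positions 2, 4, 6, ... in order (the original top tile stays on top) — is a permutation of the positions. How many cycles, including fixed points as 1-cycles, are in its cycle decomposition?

6

Trace each unvisited position around until it returns:
(1) (2 3 5 9 17 33 32 30 26 18) (4 7 13 25 16 31 28 22 10 19) (6 11 21 8 15 29 24 14 27 20) (12 23) (34)
6 cycles in total.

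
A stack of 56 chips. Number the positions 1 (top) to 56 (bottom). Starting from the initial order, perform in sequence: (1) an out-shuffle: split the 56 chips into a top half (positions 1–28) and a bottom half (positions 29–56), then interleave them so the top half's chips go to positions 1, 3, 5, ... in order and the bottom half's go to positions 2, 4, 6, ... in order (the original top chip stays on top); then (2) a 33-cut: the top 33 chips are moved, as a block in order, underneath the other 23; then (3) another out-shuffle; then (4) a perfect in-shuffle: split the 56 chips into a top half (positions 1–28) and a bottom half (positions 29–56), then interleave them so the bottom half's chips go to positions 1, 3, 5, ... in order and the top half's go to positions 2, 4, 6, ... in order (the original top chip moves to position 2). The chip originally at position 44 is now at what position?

Track the chip from position 44 forward through each operation:
  after op 1 (out-shuffle): 44 → 32
  after op 2 (cut 33): 32 → 55
  after op 3 (out-shuffle): 55 → 54
  after op 4 (in-shuffle): 54 → 51

51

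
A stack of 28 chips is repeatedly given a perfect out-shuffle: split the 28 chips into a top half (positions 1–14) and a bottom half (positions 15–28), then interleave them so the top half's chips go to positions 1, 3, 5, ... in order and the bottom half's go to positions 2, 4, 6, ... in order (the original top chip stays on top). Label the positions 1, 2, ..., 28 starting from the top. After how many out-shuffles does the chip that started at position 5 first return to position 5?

Follow position 5 under repeated out-shuffles:
5 → 9 → 17 → 6 → 11 → 21 → 14 → 27 → 26 → 24 → 20 → 12 → 23 → 18 → 8 → 15 → 2 → 3 → 5
It first returns after 18 out-shuffles.

18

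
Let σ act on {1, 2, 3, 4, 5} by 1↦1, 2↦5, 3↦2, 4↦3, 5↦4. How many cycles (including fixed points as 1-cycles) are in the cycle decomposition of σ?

2

Cycle decomposition: (1) (2 5 4 3).
2 cycles.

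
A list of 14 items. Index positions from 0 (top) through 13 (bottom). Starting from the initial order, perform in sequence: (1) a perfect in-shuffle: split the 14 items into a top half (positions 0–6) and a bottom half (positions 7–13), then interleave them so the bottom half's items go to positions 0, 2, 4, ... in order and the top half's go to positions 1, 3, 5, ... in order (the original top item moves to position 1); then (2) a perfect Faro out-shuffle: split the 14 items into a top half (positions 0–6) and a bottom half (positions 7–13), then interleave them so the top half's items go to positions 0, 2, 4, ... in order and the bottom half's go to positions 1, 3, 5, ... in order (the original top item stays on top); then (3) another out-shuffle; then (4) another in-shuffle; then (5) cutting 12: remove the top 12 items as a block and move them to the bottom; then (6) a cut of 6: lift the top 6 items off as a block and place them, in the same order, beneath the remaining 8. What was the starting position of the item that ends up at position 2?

4

Undo the operations in reverse order, starting from position 2:
  undo op 6 (cut 6): 2 ← 8
  undo op 5 (cut 12): 8 ← 6
  undo op 4 (in-shuffle, from bottom half): 6 ← 10
  undo op 3 (out-shuffle, from top half): 10 ← 5
  undo op 2 (out-shuffle, from bottom half): 5 ← 9
  undo op 1 (in-shuffle, from top half): 9 ← 4
So the item at position 2 came from original position 4.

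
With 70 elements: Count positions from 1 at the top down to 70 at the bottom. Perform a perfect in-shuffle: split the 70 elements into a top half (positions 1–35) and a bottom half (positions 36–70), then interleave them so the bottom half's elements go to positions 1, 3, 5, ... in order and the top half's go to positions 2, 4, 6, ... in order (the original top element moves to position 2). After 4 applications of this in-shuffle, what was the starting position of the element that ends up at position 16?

1

Work backwards from position 16, undoing one in-shuffle at a time:
16 ← 8 ← 4 ← 2 ← 1
So the element now at position 16 started at position 1.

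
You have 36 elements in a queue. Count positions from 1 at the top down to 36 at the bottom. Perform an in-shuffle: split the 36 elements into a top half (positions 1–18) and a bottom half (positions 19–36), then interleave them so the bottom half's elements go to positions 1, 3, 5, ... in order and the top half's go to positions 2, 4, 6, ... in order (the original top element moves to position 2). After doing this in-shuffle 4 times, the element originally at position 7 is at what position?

1

Track the element's position through each in-shuffle:
7 → 14 → 28 → 19 → 1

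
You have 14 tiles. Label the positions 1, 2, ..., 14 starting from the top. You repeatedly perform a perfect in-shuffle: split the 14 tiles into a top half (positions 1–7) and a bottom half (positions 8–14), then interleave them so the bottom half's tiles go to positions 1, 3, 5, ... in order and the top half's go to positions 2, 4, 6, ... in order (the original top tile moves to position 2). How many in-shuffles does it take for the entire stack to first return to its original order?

4

The in-shuffle permutes the 14 positions with cycle lengths [2, 4, 4, 4].
Every tile is home exactly when every cycle has completed a whole number of laps, i.e. after lcm(2, 4) = 4 in-shuffles.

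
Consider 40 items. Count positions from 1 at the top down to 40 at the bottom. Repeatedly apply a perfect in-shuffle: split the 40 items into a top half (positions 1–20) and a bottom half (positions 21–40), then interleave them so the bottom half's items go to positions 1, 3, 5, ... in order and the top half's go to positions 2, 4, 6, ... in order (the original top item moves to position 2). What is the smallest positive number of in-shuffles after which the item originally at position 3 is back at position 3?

20

Follow position 3 under repeated in-shuffles:
3 → 6 → 12 → 24 → 7 → 14 → 28 → 15 → 30 → 19 → 38 → 35 → 29 → 17 → 34 → 27 → 13 → 26 → 11 → 22 → 3
It first returns after 20 in-shuffles.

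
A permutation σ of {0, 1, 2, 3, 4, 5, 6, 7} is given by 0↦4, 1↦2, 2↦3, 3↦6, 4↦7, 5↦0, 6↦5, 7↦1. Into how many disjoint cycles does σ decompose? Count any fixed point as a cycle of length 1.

Cycle decomposition: (0 4 7 1 2 3 6 5).
1 cycle.

1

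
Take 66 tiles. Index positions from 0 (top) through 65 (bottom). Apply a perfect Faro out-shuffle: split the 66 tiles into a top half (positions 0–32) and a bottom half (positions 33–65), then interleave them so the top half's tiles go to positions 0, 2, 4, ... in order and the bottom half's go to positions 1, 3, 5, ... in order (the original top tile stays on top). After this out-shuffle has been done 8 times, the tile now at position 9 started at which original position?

14

Work backwards from position 9, undoing one out-shuffle at a time:
9 ← 37 ← 51 ← 58 ← 29 ← 47 ← 56 ← 28 ← 14
So the tile now at position 9 started at position 14.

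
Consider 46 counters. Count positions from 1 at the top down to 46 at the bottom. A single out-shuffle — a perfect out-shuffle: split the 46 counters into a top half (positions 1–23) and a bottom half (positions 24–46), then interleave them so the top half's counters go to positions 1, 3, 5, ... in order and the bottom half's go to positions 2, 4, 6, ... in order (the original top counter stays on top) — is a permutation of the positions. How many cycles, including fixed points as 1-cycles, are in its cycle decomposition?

Trace each unvisited position around until it returns:
(1) (2 3 5 9 17 33 ... len 12) (4 7 13 25) (6 11 21 41 36 26) (8 15 29 12 23 45 ... len 12) (10 19 37 28) (16 31) (22 43 40 34) ... plus 1 more
9 cycles in total.

9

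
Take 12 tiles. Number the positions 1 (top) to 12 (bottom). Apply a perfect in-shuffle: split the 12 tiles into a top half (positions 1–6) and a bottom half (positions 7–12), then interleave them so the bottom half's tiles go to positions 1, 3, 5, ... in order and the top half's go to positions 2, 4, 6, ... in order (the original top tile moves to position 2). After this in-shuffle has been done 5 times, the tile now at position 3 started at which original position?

Work backwards from position 3, undoing one in-shuffle at a time:
3 ← 8 ← 4 ← 2 ← 1 ← 7
So the tile now at position 3 started at position 7.

7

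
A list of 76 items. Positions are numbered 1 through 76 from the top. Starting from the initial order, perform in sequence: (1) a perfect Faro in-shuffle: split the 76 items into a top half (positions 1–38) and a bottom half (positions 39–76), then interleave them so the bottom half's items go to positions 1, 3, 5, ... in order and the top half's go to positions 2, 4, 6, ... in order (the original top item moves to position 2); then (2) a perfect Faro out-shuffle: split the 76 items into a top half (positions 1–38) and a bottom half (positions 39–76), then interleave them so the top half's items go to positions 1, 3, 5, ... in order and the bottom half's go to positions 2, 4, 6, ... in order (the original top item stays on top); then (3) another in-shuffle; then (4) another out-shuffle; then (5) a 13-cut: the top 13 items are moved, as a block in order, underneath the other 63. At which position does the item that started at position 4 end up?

Track the item from position 4 forward through each operation:
  after op 1 (in-shuffle): 4 → 8
  after op 2 (out-shuffle): 8 → 15
  after op 3 (in-shuffle): 15 → 30
  after op 4 (out-shuffle): 30 → 59
  after op 5 (cut 13): 59 → 46

46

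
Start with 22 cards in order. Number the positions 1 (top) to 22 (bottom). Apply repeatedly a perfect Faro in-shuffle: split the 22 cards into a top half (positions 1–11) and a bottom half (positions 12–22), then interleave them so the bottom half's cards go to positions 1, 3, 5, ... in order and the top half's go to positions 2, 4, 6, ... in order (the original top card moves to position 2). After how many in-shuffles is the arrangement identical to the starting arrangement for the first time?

The in-shuffle permutes the 22 positions with cycle lengths [11, 11].
Every card is home exactly when every cycle has completed a whole number of laps, i.e. after lcm(11) = 11 in-shuffles.

11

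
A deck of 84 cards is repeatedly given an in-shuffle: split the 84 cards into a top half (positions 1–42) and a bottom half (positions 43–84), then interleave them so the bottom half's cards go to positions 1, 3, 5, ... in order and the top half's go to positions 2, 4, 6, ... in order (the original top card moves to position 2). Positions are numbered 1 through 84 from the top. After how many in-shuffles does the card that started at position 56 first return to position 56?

Follow position 56 under repeated in-shuffles:
56 → 27 → 54 → 23 → 46 → 7 → 14 → 28 → 56
It first returns after 8 in-shuffles.

8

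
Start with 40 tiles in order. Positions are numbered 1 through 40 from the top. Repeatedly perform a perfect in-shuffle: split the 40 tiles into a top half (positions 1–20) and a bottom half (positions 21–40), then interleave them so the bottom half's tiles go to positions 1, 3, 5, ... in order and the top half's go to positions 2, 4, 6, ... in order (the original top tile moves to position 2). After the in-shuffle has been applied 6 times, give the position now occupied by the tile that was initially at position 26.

Track the tile's position through each in-shuffle:
26 → 11 → 22 → 3 → 6 → 12 → 24

24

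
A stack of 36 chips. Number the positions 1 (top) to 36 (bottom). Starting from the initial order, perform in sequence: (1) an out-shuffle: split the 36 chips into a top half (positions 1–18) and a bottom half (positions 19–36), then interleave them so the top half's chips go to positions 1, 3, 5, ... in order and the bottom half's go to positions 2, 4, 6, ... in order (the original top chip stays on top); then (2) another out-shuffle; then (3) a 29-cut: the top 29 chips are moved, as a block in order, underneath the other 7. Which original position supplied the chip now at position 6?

27

Undo the operations in reverse order, starting from position 6:
  undo op 3 (cut 29): 6 ← 35
  undo op 2 (out-shuffle, from top half): 35 ← 18
  undo op 1 (out-shuffle, from bottom half): 18 ← 27
So the chip at position 6 came from original position 27.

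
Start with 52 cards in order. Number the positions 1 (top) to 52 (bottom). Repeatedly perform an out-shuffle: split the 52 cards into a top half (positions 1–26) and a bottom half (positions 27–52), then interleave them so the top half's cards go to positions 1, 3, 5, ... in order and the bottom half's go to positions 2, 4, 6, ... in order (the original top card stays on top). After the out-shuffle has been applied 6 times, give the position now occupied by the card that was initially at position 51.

Track the card's position through each out-shuffle:
51 → 50 → 48 → 44 → 36 → 20 → 39

39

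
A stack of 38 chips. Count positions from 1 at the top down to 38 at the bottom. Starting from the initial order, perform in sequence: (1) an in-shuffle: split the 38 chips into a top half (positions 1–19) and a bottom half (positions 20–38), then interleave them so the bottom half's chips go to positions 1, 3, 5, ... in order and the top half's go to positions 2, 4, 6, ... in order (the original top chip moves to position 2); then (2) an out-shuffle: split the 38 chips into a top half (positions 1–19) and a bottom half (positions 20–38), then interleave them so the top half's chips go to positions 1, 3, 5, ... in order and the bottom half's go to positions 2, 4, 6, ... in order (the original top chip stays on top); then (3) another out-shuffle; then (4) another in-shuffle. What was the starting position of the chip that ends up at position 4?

Undo the operations in reverse order, starting from position 4:
  undo op 4 (in-shuffle, from top half): 4 ← 2
  undo op 3 (out-shuffle, from bottom half): 2 ← 20
  undo op 2 (out-shuffle, from bottom half): 20 ← 29
  undo op 1 (in-shuffle, from bottom half): 29 ← 34
So the chip at position 4 came from original position 34.

34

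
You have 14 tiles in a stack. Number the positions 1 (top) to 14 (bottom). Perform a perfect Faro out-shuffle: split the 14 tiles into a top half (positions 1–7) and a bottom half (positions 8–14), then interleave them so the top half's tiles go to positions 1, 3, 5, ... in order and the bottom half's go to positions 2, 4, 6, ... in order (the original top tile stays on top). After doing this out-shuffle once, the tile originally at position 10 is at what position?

6

Track the tile's position through each out-shuffle:
10 → 6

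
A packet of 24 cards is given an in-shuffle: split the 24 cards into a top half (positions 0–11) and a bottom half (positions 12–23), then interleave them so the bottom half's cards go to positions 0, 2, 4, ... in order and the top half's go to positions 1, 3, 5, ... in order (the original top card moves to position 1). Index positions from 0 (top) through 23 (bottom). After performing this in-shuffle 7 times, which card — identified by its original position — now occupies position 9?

Work backwards from position 9, undoing one in-shuffle at a time:
9 ← 4 ← 14 ← 19 ← 9 ← 4 ← 14 ← 19
So the card now at position 9 started at position 19.

19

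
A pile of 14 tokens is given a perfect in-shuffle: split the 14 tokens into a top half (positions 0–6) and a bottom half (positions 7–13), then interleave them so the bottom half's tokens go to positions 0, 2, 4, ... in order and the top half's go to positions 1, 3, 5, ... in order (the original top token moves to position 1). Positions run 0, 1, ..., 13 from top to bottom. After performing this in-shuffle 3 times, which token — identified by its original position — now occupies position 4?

Work backwards from position 4, undoing one in-shuffle at a time:
4 ← 9 ← 4 ← 9
So the token now at position 4 started at position 9.

9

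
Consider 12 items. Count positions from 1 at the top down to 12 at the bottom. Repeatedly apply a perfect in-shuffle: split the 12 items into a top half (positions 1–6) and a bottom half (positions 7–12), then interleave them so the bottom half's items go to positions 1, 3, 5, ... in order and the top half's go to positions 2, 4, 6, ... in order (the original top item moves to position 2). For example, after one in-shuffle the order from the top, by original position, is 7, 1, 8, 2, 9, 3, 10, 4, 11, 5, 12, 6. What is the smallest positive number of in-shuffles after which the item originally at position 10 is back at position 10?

12

Follow position 10 under repeated in-shuffles:
10 → 7 → 1 → 2 → 4 → 8 → 3 → 6 → 12 → 11 → 9 → 5 → 10
It first returns after 12 in-shuffles.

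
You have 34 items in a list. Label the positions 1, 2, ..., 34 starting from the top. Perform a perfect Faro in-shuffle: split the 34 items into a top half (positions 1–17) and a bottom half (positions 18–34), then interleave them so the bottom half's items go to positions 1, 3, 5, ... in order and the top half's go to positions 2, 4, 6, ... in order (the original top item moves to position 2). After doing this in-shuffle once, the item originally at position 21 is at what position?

7

Track the item's position through each in-shuffle:
21 → 7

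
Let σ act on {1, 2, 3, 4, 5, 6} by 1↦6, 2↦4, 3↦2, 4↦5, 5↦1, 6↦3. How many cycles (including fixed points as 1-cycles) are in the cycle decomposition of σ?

Cycle decomposition: (1 6 3 2 4 5).
1 cycle.

1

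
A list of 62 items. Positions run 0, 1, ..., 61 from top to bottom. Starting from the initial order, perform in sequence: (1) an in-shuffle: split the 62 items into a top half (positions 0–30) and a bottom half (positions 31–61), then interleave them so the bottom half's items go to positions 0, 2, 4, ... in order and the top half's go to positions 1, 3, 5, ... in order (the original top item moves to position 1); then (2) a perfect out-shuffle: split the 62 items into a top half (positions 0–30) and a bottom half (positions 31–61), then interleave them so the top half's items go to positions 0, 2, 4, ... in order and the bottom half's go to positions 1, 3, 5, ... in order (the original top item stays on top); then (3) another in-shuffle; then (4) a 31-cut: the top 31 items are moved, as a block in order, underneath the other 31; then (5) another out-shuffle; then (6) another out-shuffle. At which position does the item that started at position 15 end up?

14

Track the item from position 15 forward through each operation:
  after op 1 (in-shuffle): 15 → 31
  after op 2 (out-shuffle): 31 → 1
  after op 3 (in-shuffle): 1 → 3
  after op 4 (cut 31): 3 → 34
  after op 5 (out-shuffle): 34 → 7
  after op 6 (out-shuffle): 7 → 14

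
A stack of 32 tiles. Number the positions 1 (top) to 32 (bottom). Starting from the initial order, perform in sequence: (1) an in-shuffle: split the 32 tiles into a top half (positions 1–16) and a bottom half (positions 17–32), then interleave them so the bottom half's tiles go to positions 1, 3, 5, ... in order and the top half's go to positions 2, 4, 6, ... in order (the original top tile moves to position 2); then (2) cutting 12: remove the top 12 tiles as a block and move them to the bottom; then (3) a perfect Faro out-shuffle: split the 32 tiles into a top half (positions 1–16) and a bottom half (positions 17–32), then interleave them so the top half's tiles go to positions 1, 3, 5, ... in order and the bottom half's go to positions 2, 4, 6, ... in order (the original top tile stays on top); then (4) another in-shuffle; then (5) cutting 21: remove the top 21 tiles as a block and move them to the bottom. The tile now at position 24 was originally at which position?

Undo the operations in reverse order, starting from position 24:
  undo op 5 (cut 21): 24 ← 13
  undo op 4 (in-shuffle, from bottom half): 13 ← 23
  undo op 3 (out-shuffle, from top half): 23 ← 12
  undo op 2 (cut 12): 12 ← 24
  undo op 1 (in-shuffle, from top half): 24 ← 12
So the tile at position 24 came from original position 12.

12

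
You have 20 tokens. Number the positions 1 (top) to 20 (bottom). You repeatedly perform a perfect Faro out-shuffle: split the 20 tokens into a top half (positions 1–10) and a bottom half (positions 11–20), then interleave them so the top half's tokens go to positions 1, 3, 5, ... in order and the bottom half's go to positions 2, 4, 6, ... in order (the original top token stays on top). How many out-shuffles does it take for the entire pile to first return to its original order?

The out-shuffle permutes the 20 positions with cycle lengths [1, 1, 18].
Every token is home exactly when every cycle has completed a whole number of laps, i.e. after lcm(1, 18) = 18 out-shuffles.

18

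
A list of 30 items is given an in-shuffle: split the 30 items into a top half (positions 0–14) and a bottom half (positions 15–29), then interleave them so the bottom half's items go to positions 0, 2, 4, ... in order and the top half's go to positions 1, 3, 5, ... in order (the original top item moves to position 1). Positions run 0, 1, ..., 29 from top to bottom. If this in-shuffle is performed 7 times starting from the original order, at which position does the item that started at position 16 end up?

Track the item's position through each in-shuffle:
16 → 2 → 5 → 11 → 23 → 16 → 2 → 5

5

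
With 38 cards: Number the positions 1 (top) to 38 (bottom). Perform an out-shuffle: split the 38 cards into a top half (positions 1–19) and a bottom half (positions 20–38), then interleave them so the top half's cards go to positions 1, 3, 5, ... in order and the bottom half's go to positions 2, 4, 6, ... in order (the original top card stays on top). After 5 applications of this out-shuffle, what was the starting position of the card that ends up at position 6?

37

Work backwards from position 6, undoing one out-shuffle at a time:
6 ← 22 ← 30 ← 34 ← 36 ← 37
So the card now at position 6 started at position 37.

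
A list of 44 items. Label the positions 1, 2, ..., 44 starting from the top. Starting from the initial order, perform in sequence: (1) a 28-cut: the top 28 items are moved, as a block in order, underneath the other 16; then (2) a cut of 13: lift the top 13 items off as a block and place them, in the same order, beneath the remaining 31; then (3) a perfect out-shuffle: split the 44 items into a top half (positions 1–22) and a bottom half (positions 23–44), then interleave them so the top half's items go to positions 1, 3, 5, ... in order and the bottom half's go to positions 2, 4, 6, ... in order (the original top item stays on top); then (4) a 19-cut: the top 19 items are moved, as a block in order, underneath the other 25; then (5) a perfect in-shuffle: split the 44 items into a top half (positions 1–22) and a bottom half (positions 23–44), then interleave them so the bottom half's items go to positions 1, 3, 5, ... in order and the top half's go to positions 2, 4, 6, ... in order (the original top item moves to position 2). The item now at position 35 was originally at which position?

Undo the operations in reverse order, starting from position 35:
  undo op 5 (in-shuffle, from bottom half): 35 ← 40
  undo op 4 (cut 19): 40 ← 15
  undo op 3 (out-shuffle, from top half): 15 ← 8
  undo op 2 (cut 13): 8 ← 21
  undo op 1 (cut 28): 21 ← 5
So the item at position 35 came from original position 5.

5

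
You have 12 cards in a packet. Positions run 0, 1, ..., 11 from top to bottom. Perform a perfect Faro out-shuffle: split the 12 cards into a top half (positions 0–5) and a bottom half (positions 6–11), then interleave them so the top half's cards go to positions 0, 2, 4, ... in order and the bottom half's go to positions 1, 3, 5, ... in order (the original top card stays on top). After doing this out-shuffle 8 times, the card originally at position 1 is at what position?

3

Track the card's position through each out-shuffle:
1 → 2 → 4 → 8 → 5 → 10 → 9 → 7 → 3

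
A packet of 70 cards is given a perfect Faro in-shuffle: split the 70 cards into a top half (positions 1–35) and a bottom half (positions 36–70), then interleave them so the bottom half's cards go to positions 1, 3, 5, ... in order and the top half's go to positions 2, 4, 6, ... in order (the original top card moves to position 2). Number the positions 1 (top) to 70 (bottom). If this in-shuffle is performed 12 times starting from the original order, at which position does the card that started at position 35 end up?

Track the card's position through each in-shuffle:
35 → 70 → 69 → 67 → 63 → 55 → 39 → 7 → 14 → 28 → 56 → 41 → 11

11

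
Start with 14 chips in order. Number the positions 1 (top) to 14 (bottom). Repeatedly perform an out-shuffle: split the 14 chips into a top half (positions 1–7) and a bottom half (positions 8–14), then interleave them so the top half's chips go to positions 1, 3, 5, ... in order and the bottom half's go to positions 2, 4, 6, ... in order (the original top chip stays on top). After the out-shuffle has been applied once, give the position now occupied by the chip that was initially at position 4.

Track the chip's position through each out-shuffle:
4 → 7

7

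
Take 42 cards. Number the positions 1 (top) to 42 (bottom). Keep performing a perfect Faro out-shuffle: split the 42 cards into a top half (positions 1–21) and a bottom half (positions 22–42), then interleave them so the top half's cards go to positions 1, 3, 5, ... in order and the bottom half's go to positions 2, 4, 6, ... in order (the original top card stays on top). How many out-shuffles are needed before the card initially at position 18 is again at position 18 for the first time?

Follow position 18 under repeated out-shuffles:
18 → 35 → 28 → 14 → 27 → 12 → 23 → 4 → 7 → 13 → 25 → 8 → 15 → 29 → 16 → 31 → 20 → 39 → 36 → 30 → 18
It first returns after 20 out-shuffles.

20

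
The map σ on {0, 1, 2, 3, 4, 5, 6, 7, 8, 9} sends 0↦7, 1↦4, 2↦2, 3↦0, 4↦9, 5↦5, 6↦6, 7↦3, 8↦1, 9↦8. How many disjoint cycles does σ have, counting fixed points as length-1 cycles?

Cycle decomposition: (0 7 3) (1 4 9 8) (2) (5) (6).
5 cycles.

5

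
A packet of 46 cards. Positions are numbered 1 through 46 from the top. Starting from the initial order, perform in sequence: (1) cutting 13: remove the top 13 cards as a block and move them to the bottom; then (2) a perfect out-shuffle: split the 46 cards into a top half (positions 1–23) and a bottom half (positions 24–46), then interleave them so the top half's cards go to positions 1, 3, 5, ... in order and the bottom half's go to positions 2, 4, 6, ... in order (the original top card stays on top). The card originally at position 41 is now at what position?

10

Track the card from position 41 forward through each operation:
  after op 1 (cut 13): 41 → 28
  after op 2 (out-shuffle): 28 → 10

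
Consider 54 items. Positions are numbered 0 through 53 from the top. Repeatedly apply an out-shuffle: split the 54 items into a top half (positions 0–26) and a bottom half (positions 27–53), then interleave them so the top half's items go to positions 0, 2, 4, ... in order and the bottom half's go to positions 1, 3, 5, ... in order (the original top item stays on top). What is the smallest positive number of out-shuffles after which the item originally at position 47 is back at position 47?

52

Follow position 47 under repeated out-shuffles:
47 → 41 → 29 → 5 → 10 → 20 → 40 → 27 → ... → 47 (length 52)
It first returns after 52 out-shuffles.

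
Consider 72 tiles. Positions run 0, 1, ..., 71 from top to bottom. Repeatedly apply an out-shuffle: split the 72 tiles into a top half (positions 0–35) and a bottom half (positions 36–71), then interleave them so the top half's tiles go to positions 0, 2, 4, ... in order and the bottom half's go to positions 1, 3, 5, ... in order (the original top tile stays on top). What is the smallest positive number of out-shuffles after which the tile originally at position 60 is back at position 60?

35

Follow position 60 under repeated out-shuffles:
60 → 49 → 27 → 54 → 37 → 3 → 6 → 12 → ... → 60 (length 35)
It first returns after 35 out-shuffles.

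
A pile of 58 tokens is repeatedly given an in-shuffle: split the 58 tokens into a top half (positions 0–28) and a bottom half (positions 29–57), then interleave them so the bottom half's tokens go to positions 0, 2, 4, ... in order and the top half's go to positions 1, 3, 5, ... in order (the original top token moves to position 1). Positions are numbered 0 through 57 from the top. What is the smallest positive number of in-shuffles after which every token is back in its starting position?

58

The in-shuffle permutes the 58 positions with cycle lengths [58].
Every token is home exactly when every cycle has completed a whole number of laps, i.e. after lcm(58) = 58 in-shuffles.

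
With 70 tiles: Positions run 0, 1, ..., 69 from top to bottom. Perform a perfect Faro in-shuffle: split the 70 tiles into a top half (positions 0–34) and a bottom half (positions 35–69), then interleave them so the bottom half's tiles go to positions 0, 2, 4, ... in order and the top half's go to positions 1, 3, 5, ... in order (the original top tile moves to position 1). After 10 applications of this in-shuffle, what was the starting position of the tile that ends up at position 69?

Work backwards from position 69, undoing one in-shuffle at a time:
69 ← 34 ← 52 ← 61 ← 30 ← 50 ← 60 ← 65 ← 32 ← 51 ← 25
So the tile now at position 69 started at position 25.

25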